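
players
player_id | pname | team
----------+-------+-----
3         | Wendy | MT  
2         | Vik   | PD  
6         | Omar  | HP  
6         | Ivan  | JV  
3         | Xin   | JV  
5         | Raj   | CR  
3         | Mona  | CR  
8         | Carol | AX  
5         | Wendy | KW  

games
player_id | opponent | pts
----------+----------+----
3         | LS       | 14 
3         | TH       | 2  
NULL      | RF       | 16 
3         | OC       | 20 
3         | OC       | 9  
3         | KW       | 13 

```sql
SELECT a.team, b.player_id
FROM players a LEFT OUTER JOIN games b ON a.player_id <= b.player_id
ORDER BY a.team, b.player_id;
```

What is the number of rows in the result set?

LEFT JOIN keeps every row from `players`; unmatched rows get NULL for `games`'s columns.
Matching on a.player_id <= b.player_id. A NULL in a compared column never satisfies the condition.
- a row (player_id=3): matches 5 b row(s) → 5 output row(s).
- a row (player_id=2): matches 5 b row(s) → 5 output row(s).
- a row (player_id=6): no match → kept, b columns NULL.
- a row (player_id=6): no match → kept, b columns NULL.
- a row (player_id=3): matches 5 b row(s) → 5 output row(s).
- a row (player_id=5): no match → kept, b columns NULL.
- a row (player_id=3): matches 5 b row(s) → 5 output row(s).
- a row (player_id=8): no match → kept, b columns NULL.
- a row (player_id=5): no match → kept, b columns NULL.
Total: 20 matched + 5 padded = 25 rows.

25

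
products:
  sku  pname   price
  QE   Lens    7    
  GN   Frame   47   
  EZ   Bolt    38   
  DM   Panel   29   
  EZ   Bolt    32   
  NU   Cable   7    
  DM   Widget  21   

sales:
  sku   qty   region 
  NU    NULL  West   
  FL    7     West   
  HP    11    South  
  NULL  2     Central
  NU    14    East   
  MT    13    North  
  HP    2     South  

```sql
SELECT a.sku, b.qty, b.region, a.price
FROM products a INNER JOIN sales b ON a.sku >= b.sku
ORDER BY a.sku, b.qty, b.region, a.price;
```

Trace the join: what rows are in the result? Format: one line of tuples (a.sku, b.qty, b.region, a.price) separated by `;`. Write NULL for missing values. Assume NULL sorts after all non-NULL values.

(GN, 7, West, 47); (NU, 2, South, 7); (NU, 7, West, 7); (NU, 11, South, 7); (NU, 13, North, 7); (NU, 14, East, 7); (NU, NULL, West, 7); (QE, 2, South, 7); (QE, 7, West, 7); (QE, 11, South, 7); (QE, 13, North, 7); (QE, 14, East, 7); (QE, NULL, West, 7)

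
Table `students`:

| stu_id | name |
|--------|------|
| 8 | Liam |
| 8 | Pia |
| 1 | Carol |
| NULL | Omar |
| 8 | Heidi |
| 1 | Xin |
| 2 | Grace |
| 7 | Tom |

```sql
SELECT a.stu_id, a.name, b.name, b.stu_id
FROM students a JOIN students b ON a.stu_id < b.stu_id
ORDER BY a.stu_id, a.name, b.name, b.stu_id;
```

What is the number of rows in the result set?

17

INNER JOIN keeps only pairs where the ON condition holds.
Matching on a.stu_id < b.stu_id. A NULL in a compared column never satisfies the condition.
- stu_id=8: no matching b row, dropped.
- stu_id=8: no matching b row, dropped.
- stu_id=1: 5 matching b row(s), so 5 row(s) emitted.
- stu_id=NULL: no matching b row, dropped.
- stu_id=8: no matching b row, dropped.
- stu_id=1: 5 matching b row(s), so 5 row(s) emitted.
- stu_id=2: 4 matching b row(s), so 4 row(s) emitted.
- stu_id=7: 3 matching b row(s), so 3 row(s) emitted.
Total: 17 rows.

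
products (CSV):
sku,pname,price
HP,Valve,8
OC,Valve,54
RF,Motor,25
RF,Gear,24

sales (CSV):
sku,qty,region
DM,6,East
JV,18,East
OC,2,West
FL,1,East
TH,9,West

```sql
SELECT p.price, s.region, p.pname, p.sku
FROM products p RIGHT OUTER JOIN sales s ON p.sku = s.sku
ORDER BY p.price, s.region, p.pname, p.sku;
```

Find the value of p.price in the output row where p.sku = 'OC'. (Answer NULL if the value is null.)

54

RIGHT JOIN keeps every row from `sales`; unmatched rows get NULL for `products`'s columns.
Matching on p.sku = s.sku.
- p row (sku=HP): no match.
- p row (sku=OC): matches 1 s row(s) → 1 output row(s).
- p row (sku=RF): no match.
- p row (sku=RF): no match.
- 4 s row(s) had no p match → kept, p columns NULL.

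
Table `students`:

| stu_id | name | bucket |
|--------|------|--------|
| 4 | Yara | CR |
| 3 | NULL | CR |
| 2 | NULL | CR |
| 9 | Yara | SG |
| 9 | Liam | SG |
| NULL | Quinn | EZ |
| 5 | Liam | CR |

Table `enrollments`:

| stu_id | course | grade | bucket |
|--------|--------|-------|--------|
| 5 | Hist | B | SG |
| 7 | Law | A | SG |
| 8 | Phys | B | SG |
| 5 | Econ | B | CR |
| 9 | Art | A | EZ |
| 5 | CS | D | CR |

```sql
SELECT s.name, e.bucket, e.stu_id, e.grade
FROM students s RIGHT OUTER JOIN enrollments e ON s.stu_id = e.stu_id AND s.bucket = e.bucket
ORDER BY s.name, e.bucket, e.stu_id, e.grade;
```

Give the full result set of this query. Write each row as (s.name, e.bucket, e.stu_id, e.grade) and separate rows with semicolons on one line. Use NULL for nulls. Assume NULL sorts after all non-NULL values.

(Liam, CR, 5, B); (Liam, CR, 5, D); (NULL, EZ, 9, A); (NULL, SG, 5, B); (NULL, SG, 7, A); (NULL, SG, 8, B)

RIGHT JOIN keeps every row from `enrollments`; unmatched rows get NULL for `students`'s columns.
Matching on s.stu_id = e.stu_id AND s.bucket = e.bucket. A NULL in a compared column never satisfies the condition.
Matched pairs: 2; unmatched e rows kept: 4.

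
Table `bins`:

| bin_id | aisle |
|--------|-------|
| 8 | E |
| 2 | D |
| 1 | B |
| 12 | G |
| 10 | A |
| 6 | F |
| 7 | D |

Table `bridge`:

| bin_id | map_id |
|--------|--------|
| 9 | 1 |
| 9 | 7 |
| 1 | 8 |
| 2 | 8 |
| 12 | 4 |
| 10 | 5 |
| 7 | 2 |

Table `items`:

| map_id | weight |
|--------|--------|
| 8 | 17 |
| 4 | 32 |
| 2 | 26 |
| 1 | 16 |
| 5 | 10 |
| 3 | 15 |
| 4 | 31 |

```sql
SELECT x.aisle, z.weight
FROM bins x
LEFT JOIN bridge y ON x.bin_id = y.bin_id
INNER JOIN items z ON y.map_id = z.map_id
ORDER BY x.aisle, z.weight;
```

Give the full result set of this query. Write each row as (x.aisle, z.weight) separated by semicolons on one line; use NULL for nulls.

Step 1 — x LEFT JOIN y on bin_id → 7 row(s).
Then INNER JOIN `items z` on map_id: keep only rows whose y.map_id appears in z.

(A, 10); (B, 17); (D, 17); (D, 26); (G, 31); (G, 32)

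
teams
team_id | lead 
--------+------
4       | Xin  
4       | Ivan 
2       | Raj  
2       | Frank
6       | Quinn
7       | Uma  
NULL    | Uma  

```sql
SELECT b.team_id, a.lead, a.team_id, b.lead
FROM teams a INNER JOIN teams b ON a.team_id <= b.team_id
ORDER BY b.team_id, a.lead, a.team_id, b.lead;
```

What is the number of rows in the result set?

INNER JOIN keeps only pairs where the ON condition holds.
Matching on a.team_id <= b.team_id. A NULL in a compared column never satisfies the condition.
Matched pairs: 23.
Total: 23 rows.

23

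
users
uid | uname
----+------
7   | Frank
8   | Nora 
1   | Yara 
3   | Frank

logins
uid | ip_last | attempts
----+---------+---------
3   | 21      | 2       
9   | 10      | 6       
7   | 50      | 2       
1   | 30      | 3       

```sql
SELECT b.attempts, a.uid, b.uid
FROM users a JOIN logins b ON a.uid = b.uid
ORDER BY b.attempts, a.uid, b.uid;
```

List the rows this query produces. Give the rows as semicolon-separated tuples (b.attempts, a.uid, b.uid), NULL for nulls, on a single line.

(2, 3, 3); (2, 7, 7); (3, 1, 1)

INNER JOIN keeps only pairs where the ON condition holds.
Matching on a.uid = b.uid.
- a row (uid=7): matches 1 b row(s) → 1 output row(s).
- a row (uid=8): no match → dropped.
- a row (uid=1): matches 1 b row(s) → 1 output row(s).
- a row (uid=3): matches 1 b row(s) → 1 output row(s).
After projecting and ordering:
b.attempts | a.uid | b.uid
2 | 3 | 3
2 | 7 | 7
3 | 1 | 1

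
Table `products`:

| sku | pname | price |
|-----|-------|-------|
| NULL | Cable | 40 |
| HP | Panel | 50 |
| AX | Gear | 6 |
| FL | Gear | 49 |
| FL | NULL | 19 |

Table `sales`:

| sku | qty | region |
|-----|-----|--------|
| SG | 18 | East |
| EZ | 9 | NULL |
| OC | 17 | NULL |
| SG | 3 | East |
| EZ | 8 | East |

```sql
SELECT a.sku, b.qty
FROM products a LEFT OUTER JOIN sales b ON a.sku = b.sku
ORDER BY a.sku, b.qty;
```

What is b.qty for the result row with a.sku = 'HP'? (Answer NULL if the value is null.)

NULL

LEFT JOIN keeps every row from `products`; unmatched rows get NULL for `sales`'s columns.
Matching on a.sku = b.sku. A NULL in a compared column never satisfies the condition.
Matched pairs: 0; unmatched a rows kept: 5.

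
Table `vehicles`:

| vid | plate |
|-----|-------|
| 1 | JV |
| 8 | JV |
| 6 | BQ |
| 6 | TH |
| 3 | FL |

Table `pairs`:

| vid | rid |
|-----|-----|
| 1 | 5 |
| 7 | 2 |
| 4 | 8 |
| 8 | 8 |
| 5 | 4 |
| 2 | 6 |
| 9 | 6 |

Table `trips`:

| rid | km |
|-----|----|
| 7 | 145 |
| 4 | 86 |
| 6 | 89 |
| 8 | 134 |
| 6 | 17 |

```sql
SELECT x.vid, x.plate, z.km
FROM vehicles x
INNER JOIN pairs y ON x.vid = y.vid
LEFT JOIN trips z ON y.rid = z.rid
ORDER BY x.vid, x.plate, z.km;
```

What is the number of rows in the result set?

Step 1 — x INNER JOIN y on vid → 2 row(s).
Then LEFT JOIN `trips z` on rid: each of those 2 rows is kept; rows whose y.rid has no match in z get NULL for z's columns.
Result: 2 row(s).

2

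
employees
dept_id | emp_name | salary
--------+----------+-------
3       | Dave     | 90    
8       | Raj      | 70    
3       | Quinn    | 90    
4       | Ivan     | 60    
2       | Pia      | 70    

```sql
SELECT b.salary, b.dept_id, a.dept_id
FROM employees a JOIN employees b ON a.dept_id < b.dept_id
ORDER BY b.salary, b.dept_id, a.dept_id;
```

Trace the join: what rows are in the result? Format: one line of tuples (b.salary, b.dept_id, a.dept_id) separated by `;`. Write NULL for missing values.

INNER JOIN keeps only pairs where the ON condition holds.
Matching on a.dept_id < b.dept_id.
- a row (dept_id=3): matches 2 b row(s) → 2 output row(s).
- a row (dept_id=8): no match → dropped.
- a row (dept_id=3): matches 2 b row(s) → 2 output row(s).
- a row (dept_id=4): matches 1 b row(s) → 1 output row(s).
- a row (dept_id=2): matches 4 b row(s) → 4 output row(s).
After projecting and ordering:
b.salary | b.dept_id | a.dept_id
60 | 4 | 2
60 | 4 | 3
60 | 4 | 3
70 | 8 | 2
70 | 8 | 3
70 | 8 | 3
70 | 8 | 4
90 | 3 | 2
90 | 3 | 2

(60, 4, 2); (60, 4, 3); (60, 4, 3); (70, 8, 2); (70, 8, 3); (70, 8, 3); (70, 8, 4); (90, 3, 2); (90, 3, 2)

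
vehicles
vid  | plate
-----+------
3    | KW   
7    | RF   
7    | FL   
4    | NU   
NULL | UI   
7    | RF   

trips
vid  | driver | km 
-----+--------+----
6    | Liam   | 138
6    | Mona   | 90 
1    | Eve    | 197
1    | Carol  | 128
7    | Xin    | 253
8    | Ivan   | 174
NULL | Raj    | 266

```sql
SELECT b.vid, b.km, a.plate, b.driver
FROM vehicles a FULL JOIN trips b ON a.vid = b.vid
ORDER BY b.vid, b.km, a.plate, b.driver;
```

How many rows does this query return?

12

FULL OUTER JOIN keeps every row from both sides; unmatched rows get NULL for the other side's columns.
Matching on a.vid = b.vid. A NULL in a compared column never satisfies the condition.
- a[0] vid=3 → no match; kept with NULLs on the b side.
- a[1] vid=7 → 1 match(es) in b → 1 row(s).
- a[2] vid=7 → 1 match(es) in b → 1 row(s).
- a[3] vid=4 → no match; kept with NULLs on the b side.
- a[4] vid=NULL → no match; kept with NULLs on the b side.
- a[5] vid=7 → 1 match(es) in b → 1 row(s).
- plus 6 unmatched b row(s), each kept with NULL a columns.
Total: 3 matched + 9 padded = 12 rows.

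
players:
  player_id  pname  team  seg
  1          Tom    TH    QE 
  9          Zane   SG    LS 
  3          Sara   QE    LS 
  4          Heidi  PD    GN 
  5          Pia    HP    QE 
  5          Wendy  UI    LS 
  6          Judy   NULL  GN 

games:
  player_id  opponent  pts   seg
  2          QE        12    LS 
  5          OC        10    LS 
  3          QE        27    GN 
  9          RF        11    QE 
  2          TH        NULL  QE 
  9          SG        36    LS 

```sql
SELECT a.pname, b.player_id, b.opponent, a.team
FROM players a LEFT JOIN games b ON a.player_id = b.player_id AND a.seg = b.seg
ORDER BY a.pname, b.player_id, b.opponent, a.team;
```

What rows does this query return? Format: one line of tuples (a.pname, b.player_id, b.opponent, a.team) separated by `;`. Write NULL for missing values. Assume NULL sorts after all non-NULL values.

LEFT JOIN keeps every row from `players`; unmatched rows get NULL for `games`'s columns.
Matching on a.player_id = b.player_id AND a.seg = b.seg.
- a row (player_id=1, seg=QE): no match → kept, b columns NULL.
- a row (player_id=9, seg=LS): matches 1 b row(s) → 1 output row(s).
- a row (player_id=3, seg=LS): no match → kept, b columns NULL.
- a row (player_id=4, seg=GN): no match → kept, b columns NULL.
- a row (player_id=5, seg=QE): no match → kept, b columns NULL.
- a row (player_id=5, seg=LS): matches 1 b row(s) → 1 output row(s).
- a row (player_id=6, seg=GN): no match → kept, b columns NULL.
After projecting and ordering:
a.pname | b.player_id | b.opponent | a.team
Heidi | NULL | NULL | PD
Judy | NULL | NULL | NULL
Pia | NULL | NULL | HP
Sara | NULL | NULL | QE
Tom | NULL | NULL | TH
Wendy | 5 | OC | UI
Zane | 9 | SG | SG

(Heidi, NULL, NULL, PD); (Judy, NULL, NULL, NULL); (Pia, NULL, NULL, HP); (Sara, NULL, NULL, QE); (Tom, NULL, NULL, TH); (Wendy, 5, OC, UI); (Zane, 9, SG, SG)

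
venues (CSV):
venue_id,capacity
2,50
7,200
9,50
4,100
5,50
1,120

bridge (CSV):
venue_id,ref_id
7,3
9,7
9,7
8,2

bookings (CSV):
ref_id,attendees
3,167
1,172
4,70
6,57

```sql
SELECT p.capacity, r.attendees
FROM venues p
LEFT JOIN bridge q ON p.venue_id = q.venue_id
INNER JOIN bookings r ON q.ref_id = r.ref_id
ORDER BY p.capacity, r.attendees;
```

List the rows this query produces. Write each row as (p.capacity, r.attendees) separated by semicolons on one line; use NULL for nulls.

(200, 167)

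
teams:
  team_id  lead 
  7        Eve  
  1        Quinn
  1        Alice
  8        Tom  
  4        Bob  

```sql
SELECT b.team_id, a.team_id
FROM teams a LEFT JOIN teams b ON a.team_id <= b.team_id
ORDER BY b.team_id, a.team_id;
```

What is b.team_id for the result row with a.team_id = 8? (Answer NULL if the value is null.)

8

LEFT JOIN keeps every row from `teams a`; unmatched rows get NULL for `teams b`'s columns.
Matching on a.team_id <= b.team_id.
- team_id=7: 2 matching b row(s), so 2 row(s) emitted.
- team_id=1: 5 matching b row(s), so 5 row(s) emitted.
- team_id=1: 5 matching b row(s), so 5 row(s) emitted.
- team_id=8: 1 matching b row(s), so 1 row(s) emitted.
- team_id=4: 3 matching b row(s), so 3 row(s) emitted.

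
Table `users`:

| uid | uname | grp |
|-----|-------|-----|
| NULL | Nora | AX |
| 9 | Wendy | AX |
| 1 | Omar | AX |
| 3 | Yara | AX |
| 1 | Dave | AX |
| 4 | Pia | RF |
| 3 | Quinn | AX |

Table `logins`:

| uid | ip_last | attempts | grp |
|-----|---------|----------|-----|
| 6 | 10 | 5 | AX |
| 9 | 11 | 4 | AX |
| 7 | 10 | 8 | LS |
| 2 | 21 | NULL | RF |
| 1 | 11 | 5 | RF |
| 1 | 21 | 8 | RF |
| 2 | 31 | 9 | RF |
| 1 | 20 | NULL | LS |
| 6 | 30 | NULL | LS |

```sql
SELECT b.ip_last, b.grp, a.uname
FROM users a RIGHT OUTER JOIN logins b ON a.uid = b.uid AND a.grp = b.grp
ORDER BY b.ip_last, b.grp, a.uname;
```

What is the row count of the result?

RIGHT JOIN keeps every row from `logins`; unmatched rows get NULL for `users`'s columns.
Matching on a.uid = b.uid AND a.grp = b.grp. A NULL in a compared column never satisfies the condition.
- a row (uid=NULL, grp=AX): no match.
- a row (uid=9, grp=AX): matches 1 b row(s) → 1 output row(s).
- a row (uid=1, grp=AX): no match.
- a row (uid=3, grp=AX): no match.
- a row (uid=1, grp=AX): no match.
- a row (uid=4, grp=RF): no match.
- a row (uid=3, grp=AX): no match.
- 8 b row(s) had no a match → kept, a columns NULL.
Total: 1 matched + 8 padded = 9 rows.

9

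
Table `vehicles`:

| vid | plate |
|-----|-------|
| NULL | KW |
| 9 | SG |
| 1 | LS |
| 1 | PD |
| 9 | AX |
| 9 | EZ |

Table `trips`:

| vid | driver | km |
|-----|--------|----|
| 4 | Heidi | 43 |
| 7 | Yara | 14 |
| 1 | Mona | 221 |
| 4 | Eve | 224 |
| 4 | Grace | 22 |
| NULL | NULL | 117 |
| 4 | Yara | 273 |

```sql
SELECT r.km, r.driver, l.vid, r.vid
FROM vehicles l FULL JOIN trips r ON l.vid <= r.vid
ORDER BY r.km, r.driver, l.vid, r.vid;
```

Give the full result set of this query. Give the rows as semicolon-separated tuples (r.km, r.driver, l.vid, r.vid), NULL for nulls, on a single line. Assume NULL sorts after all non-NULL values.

FULL OUTER JOIN keeps every row from both sides; unmatched rows get NULL for the other side's columns.
Matching on l.vid <= r.vid. A NULL in a compared column never satisfies the condition.
- l (vid=NULL) has no partner → padded with NULL.
- l (vid=9) has no partner → padded with NULL.
- l (vid=1) pairs with 6 row(s) of r.
- l (vid=1) pairs with 6 row(s) of r.
- l (vid=9) has no partner → padded with NULL.
- l (vid=9) has no partner → padded with NULL.
- 1 row(s) from r found no l partner → padded with NULL.

(14, Yara, 1, 7); (14, Yara, 1, 7); (22, Grace, 1, 4); (22, Grace, 1, 4); (43, Heidi, 1, 4); (43, Heidi, 1, 4); (117, NULL, NULL, NULL); (221, Mona, 1, 1); (221, Mona, 1, 1); (224, Eve, 1, 4); (224, Eve, 1, 4); (273, Yara, 1, 4); (273, Yara, 1, 4); (NULL, NULL, 9, NULL); (NULL, NULL, 9, NULL); (NULL, NULL, 9, NULL); (NULL, NULL, NULL, NULL)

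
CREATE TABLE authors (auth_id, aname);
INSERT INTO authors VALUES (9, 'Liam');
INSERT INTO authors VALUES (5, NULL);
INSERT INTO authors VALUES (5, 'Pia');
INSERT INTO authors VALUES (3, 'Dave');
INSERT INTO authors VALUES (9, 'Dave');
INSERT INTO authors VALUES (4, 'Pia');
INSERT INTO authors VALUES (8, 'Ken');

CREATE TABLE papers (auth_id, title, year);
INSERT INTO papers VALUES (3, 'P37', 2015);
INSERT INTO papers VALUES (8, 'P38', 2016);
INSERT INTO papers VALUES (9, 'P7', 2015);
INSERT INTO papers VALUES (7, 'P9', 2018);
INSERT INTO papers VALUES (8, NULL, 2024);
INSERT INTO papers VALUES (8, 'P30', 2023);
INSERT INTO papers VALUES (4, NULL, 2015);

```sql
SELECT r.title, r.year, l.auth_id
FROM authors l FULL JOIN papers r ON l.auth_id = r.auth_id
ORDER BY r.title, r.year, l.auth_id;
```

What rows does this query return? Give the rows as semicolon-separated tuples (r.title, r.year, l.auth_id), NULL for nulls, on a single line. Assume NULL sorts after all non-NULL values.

FULL OUTER JOIN keeps every row from both sides; unmatched rows get NULL for the other side's columns.
Matching on l.auth_id = r.auth_id.
- l[0] auth_id=9 → 1 match(es) in r → 1 row(s).
- l[1] auth_id=5 → no match; kept with NULLs on the r side.
- l[2] auth_id=5 → no match; kept with NULLs on the r side.
- l[3] auth_id=3 → 1 match(es) in r → 1 row(s).
- l[4] auth_id=9 → 1 match(es) in r → 1 row(s).
- l[5] auth_id=4 → 1 match(es) in r → 1 row(s).
- l[6] auth_id=8 → 3 match(es) in r → 3 row(s).
- 1 r row(s) had no l match → kept, l columns NULL.
After projecting and ordering:
r.title | r.year | l.auth_id
P30 | 2023 | 8
P37 | 2015 | 3
P38 | 2016 | 8
P7 | 2015 | 9
P7 | 2015 | 9
P9 | 2018 | NULL
NULL | 2015 | 4
NULL | 2024 | 8
NULL | NULL | 5
NULL | NULL | 5

(P30, 2023, 8); (P37, 2015, 3); (P38, 2016, 8); (P7, 2015, 9); (P7, 2015, 9); (P9, 2018, NULL); (NULL, 2015, 4); (NULL, 2024, 8); (NULL, NULL, 5); (NULL, NULL, 5)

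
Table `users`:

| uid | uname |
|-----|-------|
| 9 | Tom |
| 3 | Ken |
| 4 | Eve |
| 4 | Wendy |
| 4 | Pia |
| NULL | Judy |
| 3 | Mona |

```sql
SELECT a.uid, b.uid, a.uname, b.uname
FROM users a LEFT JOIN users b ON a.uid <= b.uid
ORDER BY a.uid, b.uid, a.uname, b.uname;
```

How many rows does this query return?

26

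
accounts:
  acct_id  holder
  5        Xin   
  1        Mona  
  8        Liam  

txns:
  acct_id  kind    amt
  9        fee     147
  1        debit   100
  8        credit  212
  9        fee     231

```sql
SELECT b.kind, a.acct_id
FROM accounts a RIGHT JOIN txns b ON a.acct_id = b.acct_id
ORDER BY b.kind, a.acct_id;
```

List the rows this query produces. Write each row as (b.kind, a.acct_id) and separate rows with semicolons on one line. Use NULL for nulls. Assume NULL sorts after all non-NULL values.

(credit, 8); (debit, 1); (fee, NULL); (fee, NULL)

RIGHT JOIN keeps every row from `txns`; unmatched rows get NULL for `accounts`'s columns.
Matching on a.acct_id = b.acct_id.
- a[0] acct_id=5 → no match.
- a[1] acct_id=1 → 1 match(es) in b → 1 row(s).
- a[2] acct_id=8 → 1 match(es) in b → 1 row(s).
- 2 row(s) from b found no a partner → padded with NULL.
After projecting and ordering:
b.kind | a.acct_id
credit | 8
debit | 1
fee | NULL
fee | NULL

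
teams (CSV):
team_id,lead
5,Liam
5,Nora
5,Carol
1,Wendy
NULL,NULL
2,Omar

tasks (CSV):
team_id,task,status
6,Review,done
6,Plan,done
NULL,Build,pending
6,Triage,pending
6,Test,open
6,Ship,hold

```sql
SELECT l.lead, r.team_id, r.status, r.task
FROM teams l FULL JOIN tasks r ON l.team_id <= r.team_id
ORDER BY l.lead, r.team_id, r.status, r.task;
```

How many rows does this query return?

FULL OUTER JOIN keeps every row from both sides; unmatched rows get NULL for the other side's columns.
Matching on l.team_id <= r.team_id. A NULL in a compared column never satisfies the condition.
- team_id=5: 5 matching r row(s), so 5 row(s) emitted.
- team_id=5: 5 matching r row(s), so 5 row(s) emitted.
- team_id=5: 5 matching r row(s), so 5 row(s) emitted.
- team_id=1: 5 matching r row(s), so 5 row(s) emitted.
- team_id=NULL: no r row matches, row kept with r columns NULL.
- team_id=2: 5 matching r row(s), so 5 row(s) emitted.
- plus 1 unmatched r row(s), each kept with NULL l columns.
Total: 25 matched + 2 padded = 27 rows.

27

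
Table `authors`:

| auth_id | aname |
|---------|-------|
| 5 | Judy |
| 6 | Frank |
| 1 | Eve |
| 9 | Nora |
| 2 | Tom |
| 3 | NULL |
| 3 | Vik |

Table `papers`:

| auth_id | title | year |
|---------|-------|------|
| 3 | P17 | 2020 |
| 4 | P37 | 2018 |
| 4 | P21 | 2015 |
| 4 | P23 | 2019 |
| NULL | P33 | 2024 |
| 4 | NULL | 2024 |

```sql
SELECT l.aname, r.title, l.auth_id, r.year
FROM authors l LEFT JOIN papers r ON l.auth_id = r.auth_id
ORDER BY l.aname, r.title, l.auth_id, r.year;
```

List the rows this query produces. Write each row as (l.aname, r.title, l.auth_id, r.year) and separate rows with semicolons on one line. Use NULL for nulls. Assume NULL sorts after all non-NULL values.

(Eve, NULL, 1, NULL); (Frank, NULL, 6, NULL); (Judy, NULL, 5, NULL); (Nora, NULL, 9, NULL); (Tom, NULL, 2, NULL); (Vik, P17, 3, 2020); (NULL, P17, 3, 2020)

LEFT JOIN keeps every row from `authors`; unmatched rows get NULL for `papers`'s columns.
Matching on l.auth_id = r.auth_id. A NULL in a compared column never satisfies the condition.
- auth_id=5: no r row matches, row kept with r columns NULL.
- auth_id=6: no r row matches, row kept with r columns NULL.
- auth_id=1: no r row matches, row kept with r columns NULL.
- auth_id=9: no r row matches, row kept with r columns NULL.
- auth_id=2: no r row matches, row kept with r columns NULL.
- auth_id=3: 1 matching r row(s), so 1 row(s) emitted.
- auth_id=3: 1 matching r row(s), so 1 row(s) emitted.
After projecting and ordering:
l.aname | r.title | l.auth_id | r.year
Eve | NULL | 1 | NULL
Frank | NULL | 6 | NULL
Judy | NULL | 5 | NULL
Nora | NULL | 9 | NULL
Tom | NULL | 2 | NULL
Vik | P17 | 3 | 2020
NULL | P17 | 3 | 2020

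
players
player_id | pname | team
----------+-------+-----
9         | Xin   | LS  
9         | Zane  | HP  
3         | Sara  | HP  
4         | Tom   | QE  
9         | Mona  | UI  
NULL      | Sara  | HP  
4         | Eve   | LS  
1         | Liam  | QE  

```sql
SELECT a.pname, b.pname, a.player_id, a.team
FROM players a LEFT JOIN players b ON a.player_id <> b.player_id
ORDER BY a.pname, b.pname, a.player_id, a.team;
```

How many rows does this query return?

35

LEFT JOIN keeps every row from `players a`; unmatched rows get NULL for `players b`'s columns.
Matching on a.player_id <> b.player_id. A NULL in a compared column never satisfies the condition.
- player_id=9: 4 matching b row(s), so 4 row(s) emitted.
- player_id=9: 4 matching b row(s), so 4 row(s) emitted.
- player_id=3: 6 matching b row(s), so 6 row(s) emitted.
- player_id=4: 5 matching b row(s), so 5 row(s) emitted.
- player_id=9: 4 matching b row(s), so 4 row(s) emitted.
- player_id=NULL: no b row matches, row kept with b columns NULL.
- player_id=4: 5 matching b row(s), so 5 row(s) emitted.
- player_id=1: 6 matching b row(s), so 6 row(s) emitted.
Total: 34 matched + 1 padded = 35 rows.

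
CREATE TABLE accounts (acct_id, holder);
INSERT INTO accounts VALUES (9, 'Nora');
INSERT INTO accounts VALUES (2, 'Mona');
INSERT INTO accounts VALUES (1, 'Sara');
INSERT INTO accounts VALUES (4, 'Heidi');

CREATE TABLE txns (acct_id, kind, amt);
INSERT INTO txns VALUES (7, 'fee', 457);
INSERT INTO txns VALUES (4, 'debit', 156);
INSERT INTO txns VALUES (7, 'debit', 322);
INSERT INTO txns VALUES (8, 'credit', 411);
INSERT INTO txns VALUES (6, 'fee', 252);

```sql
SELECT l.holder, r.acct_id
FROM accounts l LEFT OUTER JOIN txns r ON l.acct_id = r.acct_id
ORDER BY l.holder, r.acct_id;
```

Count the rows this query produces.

LEFT JOIN keeps every row from `accounts`; unmatched rows get NULL for `txns`'s columns.
Matching on l.acct_id = r.acct_id.
Matched pairs: 1; unmatched l rows kept: 3.
Total: 1 matched + 3 padded = 4 rows.

4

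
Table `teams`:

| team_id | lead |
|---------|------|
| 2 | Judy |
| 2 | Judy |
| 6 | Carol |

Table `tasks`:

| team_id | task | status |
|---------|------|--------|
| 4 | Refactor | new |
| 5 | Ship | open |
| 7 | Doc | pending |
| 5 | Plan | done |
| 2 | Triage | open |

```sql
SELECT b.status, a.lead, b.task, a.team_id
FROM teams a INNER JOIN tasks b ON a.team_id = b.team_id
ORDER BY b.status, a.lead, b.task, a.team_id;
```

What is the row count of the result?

INNER JOIN keeps only pairs where the ON condition holds.
Matching on a.team_id = b.team_id.
- a row (team_id=2): matches 1 b row(s) → 1 output row(s).
- a row (team_id=2): matches 1 b row(s) → 1 output row(s).
- a row (team_id=6): no match → dropped.
Total: 2 rows.

2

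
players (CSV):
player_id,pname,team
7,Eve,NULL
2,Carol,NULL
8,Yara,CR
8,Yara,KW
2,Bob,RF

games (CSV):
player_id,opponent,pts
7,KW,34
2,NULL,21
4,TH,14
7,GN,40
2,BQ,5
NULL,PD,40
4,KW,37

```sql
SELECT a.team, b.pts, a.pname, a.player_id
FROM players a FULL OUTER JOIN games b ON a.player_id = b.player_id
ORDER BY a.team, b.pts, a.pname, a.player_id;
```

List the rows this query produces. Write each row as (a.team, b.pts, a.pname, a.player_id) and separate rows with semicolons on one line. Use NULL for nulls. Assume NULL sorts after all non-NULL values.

(CR, NULL, Yara, 8); (KW, NULL, Yara, 8); (RF, 5, Bob, 2); (RF, 21, Bob, 2); (NULL, 5, Carol, 2); (NULL, 14, NULL, NULL); (NULL, 21, Carol, 2); (NULL, 34, Eve, 7); (NULL, 37, NULL, NULL); (NULL, 40, Eve, 7); (NULL, 40, NULL, NULL)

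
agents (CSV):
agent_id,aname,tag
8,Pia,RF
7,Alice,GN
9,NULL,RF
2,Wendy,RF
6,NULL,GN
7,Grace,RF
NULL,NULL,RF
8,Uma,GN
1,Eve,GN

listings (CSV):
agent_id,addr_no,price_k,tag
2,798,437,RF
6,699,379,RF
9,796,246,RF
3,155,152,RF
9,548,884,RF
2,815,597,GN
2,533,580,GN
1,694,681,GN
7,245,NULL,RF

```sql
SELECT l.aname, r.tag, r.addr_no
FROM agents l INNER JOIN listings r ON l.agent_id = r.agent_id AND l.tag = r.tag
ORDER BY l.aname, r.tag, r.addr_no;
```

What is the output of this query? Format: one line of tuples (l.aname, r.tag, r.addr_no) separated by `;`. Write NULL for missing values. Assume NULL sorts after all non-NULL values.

INNER JOIN keeps only pairs where the ON condition holds.
Matching on l.agent_id = r.agent_id AND l.tag = r.tag. A NULL in a compared column never satisfies the condition.
Matched pairs: 5.

(Eve, GN, 694); (Grace, RF, 245); (Wendy, RF, 798); (NULL, RF, 548); (NULL, RF, 796)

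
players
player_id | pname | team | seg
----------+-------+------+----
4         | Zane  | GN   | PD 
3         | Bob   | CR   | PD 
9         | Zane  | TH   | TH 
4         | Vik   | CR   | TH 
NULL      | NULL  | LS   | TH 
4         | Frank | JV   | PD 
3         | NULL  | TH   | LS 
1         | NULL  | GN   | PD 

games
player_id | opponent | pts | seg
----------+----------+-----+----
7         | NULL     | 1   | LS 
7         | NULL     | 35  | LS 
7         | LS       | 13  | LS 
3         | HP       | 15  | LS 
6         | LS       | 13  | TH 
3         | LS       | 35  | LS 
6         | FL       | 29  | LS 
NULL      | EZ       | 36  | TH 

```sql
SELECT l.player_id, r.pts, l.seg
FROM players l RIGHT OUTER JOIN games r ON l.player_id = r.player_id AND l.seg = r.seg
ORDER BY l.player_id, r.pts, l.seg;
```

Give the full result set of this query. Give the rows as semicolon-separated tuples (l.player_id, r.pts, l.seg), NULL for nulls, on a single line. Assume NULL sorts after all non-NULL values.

(3, 15, LS); (3, 35, LS); (NULL, 1, NULL); (NULL, 13, NULL); (NULL, 13, NULL); (NULL, 29, NULL); (NULL, 35, NULL); (NULL, 36, NULL)

RIGHT JOIN keeps every row from `games`; unmatched rows get NULL for `players`'s columns.
Matching on l.player_id = r.player_id AND l.seg = r.seg. A NULL in a compared column never satisfies the condition.
- l (player_id=4, seg=PD) has no partner in r.
- l (player_id=3, seg=PD) has no partner in r.
- l (player_id=9, seg=TH) has no partner in r.
- l (player_id=4, seg=TH) has no partner in r.
- l (player_id=NULL, seg=TH) has no partner in r.
- l (player_id=4, seg=PD) has no partner in r.
- l (player_id=3, seg=LS) pairs with 2 row(s) of r.
- l (player_id=1, seg=PD) has no partner in r.
- 6 r row(s) had no l match → kept, l columns NULL.
After projecting and ordering:
l.player_id | r.pts | l.seg
3 | 15 | LS
3 | 35 | LS
NULL | 1 | NULL
NULL | 13 | NULL
NULL | 13 | NULL
NULL | 29 | NULL
NULL | 35 | NULL
NULL | 36 | NULL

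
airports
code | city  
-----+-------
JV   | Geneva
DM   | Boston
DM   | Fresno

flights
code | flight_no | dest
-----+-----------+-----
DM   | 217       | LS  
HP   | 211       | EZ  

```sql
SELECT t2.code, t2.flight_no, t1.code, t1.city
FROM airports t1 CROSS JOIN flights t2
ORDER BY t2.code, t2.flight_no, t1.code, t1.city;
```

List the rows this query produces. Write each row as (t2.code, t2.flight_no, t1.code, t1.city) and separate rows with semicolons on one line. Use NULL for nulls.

CROSS JOIN pairs every row of `airports` with every row of `flights`: 3 × 2 = 6 rows.

(DM, 217, DM, Boston); (DM, 217, DM, Fresno); (DM, 217, JV, Geneva); (HP, 211, DM, Boston); (HP, 211, DM, Fresno); (HP, 211, JV, Geneva)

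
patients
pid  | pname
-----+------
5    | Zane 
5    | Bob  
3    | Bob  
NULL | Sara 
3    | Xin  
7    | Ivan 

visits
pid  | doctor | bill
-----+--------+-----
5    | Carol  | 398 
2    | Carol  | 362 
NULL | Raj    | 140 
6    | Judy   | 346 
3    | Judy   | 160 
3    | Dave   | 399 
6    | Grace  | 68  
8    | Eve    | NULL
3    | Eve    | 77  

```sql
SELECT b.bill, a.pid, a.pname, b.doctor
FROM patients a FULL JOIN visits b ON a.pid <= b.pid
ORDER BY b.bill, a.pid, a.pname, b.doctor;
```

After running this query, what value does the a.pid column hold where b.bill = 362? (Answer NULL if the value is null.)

NULL

FULL OUTER JOIN keeps every row from both sides; unmatched rows get NULL for the other side's columns.
Matching on a.pid <= b.pid. A NULL in a compared column never satisfies the condition.
Matched pairs: 23; unmatched a rows kept: 1; unmatched b rows kept: 2.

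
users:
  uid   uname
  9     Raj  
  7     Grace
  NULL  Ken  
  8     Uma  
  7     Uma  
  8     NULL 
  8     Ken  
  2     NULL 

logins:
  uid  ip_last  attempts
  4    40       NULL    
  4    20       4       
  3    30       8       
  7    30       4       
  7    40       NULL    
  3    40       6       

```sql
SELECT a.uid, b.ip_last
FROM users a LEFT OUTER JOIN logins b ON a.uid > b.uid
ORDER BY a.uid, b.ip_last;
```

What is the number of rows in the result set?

34

LEFT JOIN keeps every row from `users`; unmatched rows get NULL for `logins`'s columns.
Matching on a.uid > b.uid. A NULL in a compared column never satisfies the condition.
- a row (uid=9): matches 6 b row(s) → 6 output row(s).
- a row (uid=7): matches 4 b row(s) → 4 output row(s).
- a row (uid=NULL): no match → kept, b columns NULL.
- a row (uid=8): matches 6 b row(s) → 6 output row(s).
- a row (uid=7): matches 4 b row(s) → 4 output row(s).
- a row (uid=8): matches 6 b row(s) → 6 output row(s).
- a row (uid=8): matches 6 b row(s) → 6 output row(s).
- a row (uid=2): no match → kept, b columns NULL.
Total: 32 matched + 2 padded = 34 rows.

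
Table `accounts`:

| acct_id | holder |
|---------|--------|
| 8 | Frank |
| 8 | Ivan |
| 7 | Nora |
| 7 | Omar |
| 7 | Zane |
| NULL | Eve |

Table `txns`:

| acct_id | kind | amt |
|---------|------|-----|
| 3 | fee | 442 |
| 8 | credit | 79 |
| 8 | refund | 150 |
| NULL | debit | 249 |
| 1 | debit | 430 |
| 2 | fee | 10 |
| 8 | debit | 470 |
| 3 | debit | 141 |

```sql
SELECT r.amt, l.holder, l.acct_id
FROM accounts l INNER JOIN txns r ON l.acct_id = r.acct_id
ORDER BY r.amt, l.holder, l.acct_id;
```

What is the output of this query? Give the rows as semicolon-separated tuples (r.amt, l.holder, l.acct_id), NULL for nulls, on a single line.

(79, Frank, 8); (79, Ivan, 8); (150, Frank, 8); (150, Ivan, 8); (470, Frank, 8); (470, Ivan, 8)

INNER JOIN keeps only pairs where the ON condition holds.
Matching on l.acct_id = r.acct_id. A NULL in a compared column never satisfies the condition.
- l (acct_id=8) pairs with 3 row(s) of r.
- l (acct_id=8) pairs with 3 row(s) of r.
- l (acct_id=7) has no partner → excluded.
- l (acct_id=7) has no partner → excluded.
- l (acct_id=7) has no partner → excluded.
- l (acct_id=NULL) has no partner → excluded.
After projecting and ordering:
r.amt | l.holder | l.acct_id
79 | Frank | 8
79 | Ivan | 8
150 | Frank | 8
150 | Ivan | 8
470 | Frank | 8
470 | Ivan | 8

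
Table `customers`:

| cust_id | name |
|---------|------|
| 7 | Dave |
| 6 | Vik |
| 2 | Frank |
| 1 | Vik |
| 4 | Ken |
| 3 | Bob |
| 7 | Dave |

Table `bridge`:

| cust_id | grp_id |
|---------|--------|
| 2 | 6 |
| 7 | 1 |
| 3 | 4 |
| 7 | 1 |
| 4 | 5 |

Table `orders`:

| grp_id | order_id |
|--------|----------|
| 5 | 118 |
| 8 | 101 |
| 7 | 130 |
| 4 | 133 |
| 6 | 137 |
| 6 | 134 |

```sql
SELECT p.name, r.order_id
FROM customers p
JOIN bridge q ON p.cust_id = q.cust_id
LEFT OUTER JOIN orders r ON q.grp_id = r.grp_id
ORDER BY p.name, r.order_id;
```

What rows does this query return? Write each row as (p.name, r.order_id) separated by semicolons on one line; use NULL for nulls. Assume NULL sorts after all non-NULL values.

Joins associate left-to-right: customers INNER JOIN bridge on cust_id gives 7 intermediate row(s).
Then LEFT JOIN `orders r` on grp_id: each of those 7 rows is kept; rows whose q.grp_id has no match in r get NULL for r's columns.

(Bob, 133); (Dave, NULL); (Dave, NULL); (Dave, NULL); (Dave, NULL); (Frank, 134); (Frank, 137); (Ken, 118)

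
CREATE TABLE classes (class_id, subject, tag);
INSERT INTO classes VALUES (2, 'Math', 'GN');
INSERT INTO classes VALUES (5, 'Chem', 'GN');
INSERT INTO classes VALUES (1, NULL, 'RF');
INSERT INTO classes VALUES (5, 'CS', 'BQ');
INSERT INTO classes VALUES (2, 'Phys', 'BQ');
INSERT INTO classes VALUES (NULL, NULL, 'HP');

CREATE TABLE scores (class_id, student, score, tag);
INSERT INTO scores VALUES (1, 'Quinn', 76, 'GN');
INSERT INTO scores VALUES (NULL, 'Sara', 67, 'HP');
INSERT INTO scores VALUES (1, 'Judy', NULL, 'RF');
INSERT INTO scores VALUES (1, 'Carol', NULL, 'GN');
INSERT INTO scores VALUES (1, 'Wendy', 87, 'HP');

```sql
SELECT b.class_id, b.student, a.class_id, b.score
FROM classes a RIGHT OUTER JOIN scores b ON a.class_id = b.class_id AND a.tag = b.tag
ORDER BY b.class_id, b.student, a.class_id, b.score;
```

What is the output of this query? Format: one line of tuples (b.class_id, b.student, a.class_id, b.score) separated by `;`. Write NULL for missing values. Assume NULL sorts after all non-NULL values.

(1, Carol, NULL, NULL); (1, Judy, 1, NULL); (1, Quinn, NULL, 76); (1, Wendy, NULL, 87); (NULL, Sara, NULL, 67)

RIGHT JOIN keeps every row from `scores`; unmatched rows get NULL for `classes`'s columns.
Matching on a.class_id = b.class_id AND a.tag = b.tag. A NULL in a compared column never satisfies the condition.
Matched pairs: 1; unmatched b rows kept: 4.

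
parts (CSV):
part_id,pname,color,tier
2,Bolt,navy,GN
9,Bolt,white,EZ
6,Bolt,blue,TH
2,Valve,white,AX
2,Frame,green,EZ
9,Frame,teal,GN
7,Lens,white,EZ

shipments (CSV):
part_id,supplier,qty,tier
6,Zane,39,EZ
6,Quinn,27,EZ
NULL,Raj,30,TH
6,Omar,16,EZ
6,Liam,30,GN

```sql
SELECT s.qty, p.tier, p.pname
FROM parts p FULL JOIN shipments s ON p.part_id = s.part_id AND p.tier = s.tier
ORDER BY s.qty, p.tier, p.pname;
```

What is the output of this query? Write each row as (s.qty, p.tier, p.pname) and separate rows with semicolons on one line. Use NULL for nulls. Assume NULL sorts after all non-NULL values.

(16, NULL, NULL); (27, NULL, NULL); (30, NULL, NULL); (30, NULL, NULL); (39, NULL, NULL); (NULL, AX, Valve); (NULL, EZ, Bolt); (NULL, EZ, Frame); (NULL, EZ, Lens); (NULL, GN, Bolt); (NULL, GN, Frame); (NULL, TH, Bolt)

FULL OUTER JOIN keeps every row from both sides; unmatched rows get NULL for the other side's columns.
Matching on p.part_id = s.part_id AND p.tier = s.tier. A NULL in a compared column never satisfies the condition.
- part_id=2, tier=GN: no s row matches, row kept with s columns NULL.
- part_id=9, tier=EZ: no s row matches, row kept with s columns NULL.
- part_id=6, tier=TH: no s row matches, row kept with s columns NULL.
- part_id=2, tier=AX: no s row matches, row kept with s columns NULL.
- part_id=2, tier=EZ: no s row matches, row kept with s columns NULL.
- part_id=9, tier=GN: no s row matches, row kept with s columns NULL.
- part_id=7, tier=EZ: no s row matches, row kept with s columns NULL.
- plus 5 unmatched s row(s), each kept with NULL p columns.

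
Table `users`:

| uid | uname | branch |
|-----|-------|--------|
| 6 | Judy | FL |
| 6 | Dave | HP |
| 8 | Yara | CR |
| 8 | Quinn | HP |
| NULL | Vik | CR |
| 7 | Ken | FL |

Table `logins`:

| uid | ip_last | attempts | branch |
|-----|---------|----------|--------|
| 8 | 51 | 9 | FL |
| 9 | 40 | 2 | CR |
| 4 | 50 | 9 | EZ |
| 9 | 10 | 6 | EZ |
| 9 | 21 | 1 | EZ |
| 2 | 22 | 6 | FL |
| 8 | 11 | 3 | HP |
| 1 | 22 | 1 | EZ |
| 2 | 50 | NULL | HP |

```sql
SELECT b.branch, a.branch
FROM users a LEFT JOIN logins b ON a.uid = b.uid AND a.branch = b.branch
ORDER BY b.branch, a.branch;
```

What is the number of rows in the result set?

LEFT JOIN keeps every row from `users`; unmatched rows get NULL for `logins`'s columns.
Matching on a.uid = b.uid AND a.branch = b.branch. A NULL in a compared column never satisfies the condition.
- a row (uid=6, branch=FL): no match → kept, b columns NULL.
- a row (uid=6, branch=HP): no match → kept, b columns NULL.
- a row (uid=8, branch=CR): no match → kept, b columns NULL.
- a row (uid=8, branch=HP): matches 1 b row(s) → 1 output row(s).
- a row (uid=NULL, branch=CR): no match → kept, b columns NULL.
- a row (uid=7, branch=FL): no match → kept, b columns NULL.
Total: 1 matched + 5 padded = 6 rows.

6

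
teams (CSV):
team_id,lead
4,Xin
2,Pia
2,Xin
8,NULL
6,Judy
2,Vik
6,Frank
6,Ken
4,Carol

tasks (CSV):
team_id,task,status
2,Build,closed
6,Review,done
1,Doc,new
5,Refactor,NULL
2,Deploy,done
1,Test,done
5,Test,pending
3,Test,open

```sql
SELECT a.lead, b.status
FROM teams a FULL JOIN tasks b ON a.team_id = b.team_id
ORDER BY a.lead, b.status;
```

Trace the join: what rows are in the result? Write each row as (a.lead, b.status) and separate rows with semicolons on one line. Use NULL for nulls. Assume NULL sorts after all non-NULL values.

(Carol, NULL); (Frank, done); (Judy, done); (Ken, done); (Pia, closed); (Pia, done); (Vik, closed); (Vik, done); (Xin, closed); (Xin, done); (Xin, NULL); (NULL, done); (NULL, new); (NULL, open); (NULL, pending); (NULL, NULL); (NULL, NULL)

FULL OUTER JOIN keeps every row from both sides; unmatched rows get NULL for the other side's columns.
Matching on a.team_id = b.team_id.
- team_id=4: no b row matches, row kept with b columns NULL.
- team_id=2: 2 matching b row(s), so 2 row(s) emitted.
- team_id=2: 2 matching b row(s), so 2 row(s) emitted.
- team_id=8: no b row matches, row kept with b columns NULL.
- team_id=6: 1 matching b row(s), so 1 row(s) emitted.
- team_id=2: 2 matching b row(s), so 2 row(s) emitted.
- team_id=6: 1 matching b row(s), so 1 row(s) emitted.
- team_id=6: 1 matching b row(s), so 1 row(s) emitted.
- team_id=4: no b row matches, row kept with b columns NULL.
- plus 5 unmatched b row(s), each kept with NULL a columns.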